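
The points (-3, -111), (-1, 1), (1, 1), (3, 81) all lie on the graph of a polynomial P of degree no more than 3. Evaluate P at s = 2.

19

Write P(s) = as^3 + bs^2 + cs + d. Substituting each data point gives a linear system:
  -27a + 9b - 3c + d = -111
  -a + b - c + d = 1
  a + b + c + d = 1
  27a + 9b + 3c + d = 81
Solving the system yields a = 4, b = -2, c = -4, d = 3.
So P(s) = 4s^3 - 2s^2 - 4s + 3.
Then P(2) = 19.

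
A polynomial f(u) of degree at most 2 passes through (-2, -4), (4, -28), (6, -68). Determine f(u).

f(u) = -2u^2 + 4

Write f(u) = au^2 + bu + c. Substituting each data point gives a linear system:
  4a - 2b + c = -4
  16a + 4b + c = -28
  36a + 6b + c = -68
Solving the system yields a = -2, b = 0, c = 4.
So f(u) = -2u^2 + 4.
Check: f(6) = -68. ✓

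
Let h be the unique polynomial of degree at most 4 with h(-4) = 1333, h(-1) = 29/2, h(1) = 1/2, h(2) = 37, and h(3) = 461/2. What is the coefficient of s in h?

-3

Write h(s) = as^4 + bs^3 + cs^2 + ds + e. Substituting each data point gives a linear system:
  256a - 64b + 16c - 4d + e = 1333
  a - b + c - d + e = 29/2
  a + b + c + d + e = 1/2
  16a + 8b + 4c + 2d + e = 37
  81a + 27b + 9c + 3d + e = 461/2
Solving the system yields a = 4, b = -4, c = 5/2, d = -3, e = 1.
So h(s) = 4s^4 - 4s^3 + (5/2)s^2 - 3s + 1.
The coefficient of s is -3.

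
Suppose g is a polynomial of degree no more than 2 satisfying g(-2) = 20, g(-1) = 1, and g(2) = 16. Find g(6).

Write g(s) = as^2 + bs + c. Substituting each data point gives a linear system:
  4a - 2b + c = 20
  a - b + c = 1
  4a + 2b + c = 16
Solving the system yields a = 6, b = -1, c = -6.
So g(s) = 6s^2 - s - 6.
Then g(6) = 204.

204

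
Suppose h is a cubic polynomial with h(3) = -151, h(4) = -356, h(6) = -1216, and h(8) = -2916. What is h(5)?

-699

Write h(n) = an^3 + bn^2 + cn + d. Substituting each data point gives a linear system:
  27a + 9b + 3c + d = -151
  64a + 16b + 4c + d = -356
  216a + 36b + 6c + d = -1216
  512a + 64b + 8c + d = -2916
Solving the system yields a = -6, b = 3, c = -4, d = -4.
So h(n) = -6n^3 + 3n^2 - 4n - 4.
Then h(5) = -699.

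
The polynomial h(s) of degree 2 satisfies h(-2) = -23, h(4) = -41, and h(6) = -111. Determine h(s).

h(s) = -4s^2 + 5s + 3

Write h(s) = as^2 + bs + c. Substituting each data point gives a linear system:
  4a - 2b + c = -23
  16a + 4b + c = -41
  36a + 6b + c = -111
Solving the system yields a = -4, b = 5, c = 3.
So h(s) = -4s^2 + 5s + 3.
Check: h(4) = -41. ✓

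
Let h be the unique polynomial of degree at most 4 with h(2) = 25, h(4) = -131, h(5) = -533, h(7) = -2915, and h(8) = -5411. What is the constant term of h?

Write h(n) = an^4 + bn^3 + cn^2 + dn + e. Substituting each data point gives a linear system:
  16a + 8b + 4c + 2d + e = 25
  256a + 64b + 16c + 4d + e = -131
  625a + 125b + 25c + 5d + e = -533
  2401a + 343b + 49c + 7d + e = -2915
  4096a + 512b + 64c + 8d + e = -5411
Solving the system yields a = -2, b = 5, c = 3, d = 4, e = -3.
So h(n) = -2n^4 + 5n^3 + 3n^2 + 4n - 3.
The constant term is -3.

-3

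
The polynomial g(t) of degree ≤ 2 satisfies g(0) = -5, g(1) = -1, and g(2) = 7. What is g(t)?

g(t) = 2t^2 + 2t - 5

Using the Lagrange interpolation formula with nodes 0, 1, 2:
  L_0(t) = (t - 1)(t - 2) / 2
  L_1(t) = t(t - 2) / -1
  L_2(t) = t(t - 1) / 2
Then g(t) = -5·L_0(t) - 1·L_1(t) + 7·L_2(t).
Expanding and collecting terms gives g(t) = 2t^2 + 2t - 5.
Check: g(1) = -1. ✓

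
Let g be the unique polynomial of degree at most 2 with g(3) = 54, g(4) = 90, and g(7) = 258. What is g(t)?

Write g(t) = at^2 + bt + c. Substituting each data point gives a linear system:
  9a + 3b + c = 54
  16a + 4b + c = 90
  49a + 7b + c = 258
Solving the system yields a = 5, b = 1, c = 6.
So g(t) = 5t^2 + t + 6.
Check: g(7) = 258. ✓

g(t) = 5t^2 + t + 6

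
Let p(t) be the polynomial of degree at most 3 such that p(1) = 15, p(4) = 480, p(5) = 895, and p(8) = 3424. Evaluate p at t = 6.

1500

Write p(t) = at^3 + bt^2 + ct + d. Substituting each data point gives a linear system:
  a + b + c + d = 15
  64a + 16b + 4c + d = 480
  125a + 25b + 5c + d = 895
  512a + 64b + 8c + d = 3424
Solving the system yields a = 6, b = 5, c = 4, d = 0.
So p(t) = 6t³ + 5t² + 4t.
Then p(6) = 1500.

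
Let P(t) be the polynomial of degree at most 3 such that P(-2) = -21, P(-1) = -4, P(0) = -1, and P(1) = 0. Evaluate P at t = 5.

224

Using the Lagrange interpolation formula with nodes -2, -1, 0, 1:
  L_0(t) = (t + 1)t(t - 1) / -6
  L_1(t) = (t + 2)t(t - 1) / 2
  L_2(t) = (t + 2)(t + 1)(t - 1) / -2
  L_3(t) = (t + 2)(t + 1)t / 6
Then P(t) = -21·L_0(t) - 4·L_1(t) - 1·L_2(t) + 0·L_3(t).
Expanding and collecting terms gives P(t) = 2t³ - t² - 1.
Evaluating at t = 5: P(5) = 224.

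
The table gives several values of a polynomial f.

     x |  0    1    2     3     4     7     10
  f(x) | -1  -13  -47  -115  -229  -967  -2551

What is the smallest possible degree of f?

Divided differences on the nodes 0, 1, 2, 3, 4, 7, 10:
  order 0: -1  -13  -47  -115  -229  -967  -2551
  order 1: -12  -34  -68  -114  -246  -528
  order 2: -11  -17  -23  -33  -47
  order 3: -2  -2  -2  -2
  order 4: 0  0  0
  order 5: 0  0
  order 6: 0
The order-3 divided differences are all -2 (nonzero) and every higher order vanishes, so the data lies on a polynomial of degree exactly 3.

3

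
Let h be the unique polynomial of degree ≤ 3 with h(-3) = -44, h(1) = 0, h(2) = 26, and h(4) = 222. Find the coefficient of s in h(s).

-4

Write h(s) = as^3 + bs^2 + cs + d. Substituting each data point gives a linear system:
  -27a + 9b - 3c + d = -44
  a + b + c + d = 0
  8a + 4b + 2c + d = 26
  64a + 16b + 4c + d = 222
Solving the system yields a = 3, b = 3, c = -4, d = -2.
So h(s) = 3s^3 + 3s^2 - 4s - 2.
The coefficient of s is -4.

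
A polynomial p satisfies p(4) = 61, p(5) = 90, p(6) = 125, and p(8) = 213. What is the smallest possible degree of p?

2

Divided differences on the nodes 4, 5, 6, 8:
  order 0: 61  90  125  213
  order 1: 29  35  44
  order 2: 3  3
  order 3: 0
The order-2 divided differences are all 3 (nonzero) and every higher order vanishes, so the data lies on a polynomial of degree exactly 2.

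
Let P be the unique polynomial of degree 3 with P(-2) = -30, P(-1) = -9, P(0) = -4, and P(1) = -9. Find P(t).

Using the Lagrange interpolation formula with nodes -2, -1, 0, 1:
  L_0(t) = (t + 1)t(t - 1) / -6
  L_1(t) = (t + 2)t(t - 1) / 2
  L_2(t) = (t + 2)(t + 1)(t - 1) / -2
  L_3(t) = (t + 2)(t + 1)t / 6
Then P(t) = -30·L_0(t) - 9·L_1(t) - 4·L_2(t) - 9·L_3(t).
Expanding and collecting terms gives P(t) = t³ - 5t² - t - 4.
Check: P(0) = -4. ✓

P(t) = t^3 - 5t^2 - t - 4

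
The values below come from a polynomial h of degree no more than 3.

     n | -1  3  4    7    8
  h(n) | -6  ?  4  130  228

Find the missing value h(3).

The 4 known points determine the degree-3 polynomial uniquely.
Write h(n) = an^3 + bn^2 + cn + d. Substituting each data point gives a linear system:
  -a + b - c + d = -6
  64a + 16b + 4c + d = 4
  343a + 49b + 7c + d = 130
  512a + 64b + 8c + d = 228
Solving the system yields a = 1, b = -5, c = 4, d = 4.
So h(n) = n³ - 5n² + 4n + 4.
Then h(3) = -2.

-2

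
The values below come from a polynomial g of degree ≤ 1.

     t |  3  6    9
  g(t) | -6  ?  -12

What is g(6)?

On equispaced nodes a degree-1 polynomial has vanishing second forward difference, so
  g(3) - 2·g(6) + g(9) = 0.
Substituting the known values and solving for g(6):
  -2·g(6) = 18
  g(6) = -9.

-9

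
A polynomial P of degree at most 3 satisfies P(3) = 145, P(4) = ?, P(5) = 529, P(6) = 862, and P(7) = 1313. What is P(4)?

On equispaced nodes a degree-3 polynomial has vanishing fourth forward difference, so
  P(3) - 4·P(4) + 6·P(5) - 4·P(6) + P(7) = 0.
Substituting the known values and solving for P(4):
  -4·P(4) = -1184
  P(4) = 296.

296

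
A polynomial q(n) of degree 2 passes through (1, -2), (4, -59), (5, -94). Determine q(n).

q(n) = -4n^2 + n + 1

Write q(n) = an^2 + bn + c. Substituting each data point gives a linear system:
  a + b + c = -2
  16a + 4b + c = -59
  25a + 5b + c = -94
Solving the system yields a = -4, b = 1, c = 1.
So q(n) = -4n^2 + n + 1.
Check: q(4) = -59. ✓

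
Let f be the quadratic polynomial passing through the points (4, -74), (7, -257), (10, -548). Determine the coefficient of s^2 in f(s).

Write f(s) = as^2 + bs + c. Substituting each data point gives a linear system:
  16a + 4b + c = -74
  49a + 7b + c = -257
  100a + 10b + c = -548
Solving the system yields a = -6, b = 5, c = 2.
So f(s) = -6s² + 5s + 2.
The leading coefficient is -6.

-6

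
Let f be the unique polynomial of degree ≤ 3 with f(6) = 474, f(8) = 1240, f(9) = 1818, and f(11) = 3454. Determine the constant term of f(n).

0

Write f(n) = an^3 + bn^2 + cn + d. Substituting each data point gives a linear system:
  216a + 36b + 6c + d = 474
  512a + 64b + 8c + d = 1240
  729a + 81b + 9c + d = 1818
  1331a + 121b + 11c + d = 3454
Solving the system yields a = 3, b = -4, c = -5, d = 0.
So f(n) = 3n^3 - 4n^2 - 5n.
The constant term is 0.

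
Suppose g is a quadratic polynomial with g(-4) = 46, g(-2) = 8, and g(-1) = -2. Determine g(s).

Using the Lagrange interpolation formula with nodes -4, -2, -1:
  L_0(s) = (s + 2)(s + 1) / 6
  L_1(s) = (s + 4)(s + 1) / -2
  L_2(s) = (s + 4)(s + 2) / 3
Then g(s) = 46·L_0(s) + 8·L_1(s) - 2·L_2(s).
Expanding and collecting terms gives g(s) = 3s^2 - s - 6.
Check: g(-1) = -2. ✓

g(s) = 3s^2 - s - 6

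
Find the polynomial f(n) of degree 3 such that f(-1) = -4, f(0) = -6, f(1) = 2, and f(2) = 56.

Write f(n) = an^3 + bn^2 + cn + d. Substituting each data point gives a linear system:
  -a + b - c + d = -4
  d = -6
  a + b + c + d = 2
  8a + 4b + 2c + d = 56
Solving the system yields a = 6, b = 5, c = -3, d = -6.
So f(n) = 6n^3 + 5n^2 - 3n - 6.
Check: f(-1) = -4. ✓

f(n) = 6n^3 + 5n^2 - 3n - 6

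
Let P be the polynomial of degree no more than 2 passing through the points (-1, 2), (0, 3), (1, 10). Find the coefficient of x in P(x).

Write P(x) = ax^2 + bx + c. Substituting each data point gives a linear system:
  a - b + c = 2
  c = 3
  a + b + c = 10
Solving the system yields a = 3, b = 4, c = 3.
So P(x) = 3x² + 4x + 3.
The coefficient of x is 4.

4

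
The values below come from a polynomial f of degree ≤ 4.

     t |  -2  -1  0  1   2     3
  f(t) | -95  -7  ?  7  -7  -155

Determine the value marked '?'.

On equispaced nodes a degree-4 polynomial has vanishing fifth forward difference, so
  - f(-2) + 5·f(-1) - 10·f(0) + 10·f(1) - 5·f(2) + f(3) = 0.
Substituting the known values and solving for f(0):
  -10·f(0) = -10
  f(0) = 1.

1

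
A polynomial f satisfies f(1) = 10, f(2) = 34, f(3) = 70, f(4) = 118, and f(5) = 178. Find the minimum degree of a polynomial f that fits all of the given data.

2

Forward differences of the values at x = 1, 2, 3, 4, 5:
  f  : 10  34  70  118  178
  Δ  : 24  36  48  60
  Δ^2: 12  12  12
  Δ^3: 0  0
  Δ^4: 0
The second differences are constant (12) and nonzero, while all higher differences vanish, so the minimal degree is 2.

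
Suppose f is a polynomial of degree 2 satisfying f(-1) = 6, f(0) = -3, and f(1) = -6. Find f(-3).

42

Forward differences of the values at s = -1, 0, 1:
  f  : 6  -3  -6
  Δ  : -9  -3
  Δ^2: 6
The second differences are constant, confirming degree 2.
Interpolating (Newton forward form) and evaluating at s = -3 gives f(-3) = 42.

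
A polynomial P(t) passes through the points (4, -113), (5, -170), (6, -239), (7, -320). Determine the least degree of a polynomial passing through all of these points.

2

Forward differences of the values at t = 4, 5, 6, 7:
  P  : -113  -170  -239  -320
  Δ  : -57  -69  -81
  Δ^2: -12  -12
  Δ^3: 0
The second differences are constant (-12) and nonzero, while all higher differences vanish, so the minimal degree is 2.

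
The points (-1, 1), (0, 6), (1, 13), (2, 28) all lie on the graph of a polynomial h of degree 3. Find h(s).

Write h(s) = as^3 + bs^2 + cs + d. Substituting each data point gives a linear system:
  -a + b - c + d = 1
  d = 6
  a + b + c + d = 13
  8a + 4b + 2c + d = 28
Solving the system yields a = 1, b = 1, c = 5, d = 6.
So h(s) = s^3 + s^2 + 5s + 6.
Check: h(1) = 13. ✓

h(s) = s^3 + s^2 + 5s + 6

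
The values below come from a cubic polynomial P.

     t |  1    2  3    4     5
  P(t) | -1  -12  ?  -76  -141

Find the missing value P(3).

The 4 known points determine the degree-3 polynomial uniquely.
Write P(t) = at^3 + bt^2 + ct + d. Substituting each data point gives a linear system:
  a + b + c + d = -1
  8a + 4b + 2c + d = -12
  64a + 16b + 4c + d = -76
  125a + 25b + 5c + d = -141
Solving the system yields a = -1, b = 0, c = -4, d = 4.
So P(t) = -t^3 - 4t + 4.
Then P(3) = -35.

-35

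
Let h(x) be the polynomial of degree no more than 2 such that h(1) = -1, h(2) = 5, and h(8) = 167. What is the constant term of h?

-1

Write h(x) = ax^2 + bx + c. Substituting each data point gives a linear system:
  a + b + c = -1
  4a + 2b + c = 5
  64a + 8b + c = 167
Solving the system yields a = 3, b = -3, c = -1.
So h(x) = 3x² - 3x - 1.
The constant term is -1.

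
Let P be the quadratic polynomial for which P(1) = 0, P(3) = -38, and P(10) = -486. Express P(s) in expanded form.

P(s) = -5s^2 + s + 4

Using the Lagrange interpolation formula with nodes 1, 3, 10:
  L_0(s) = (s - 3)(s - 10) / 18
  L_1(s) = (s - 1)(s - 10) / -14
  L_2(s) = (s - 1)(s - 3) / 63
Then P(s) = 0·L_0(s) - 38·L_1(s) - 486·L_2(s).
Expanding and collecting terms gives P(s) = -5s² + s + 4.
Check: P(3) = -38. ✓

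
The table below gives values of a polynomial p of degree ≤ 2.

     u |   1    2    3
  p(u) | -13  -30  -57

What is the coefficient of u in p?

-2

Write p(u) = au^2 + bu + c. Substituting each data point gives a linear system:
  a + b + c = -13
  4a + 2b + c = -30
  9a + 3b + c = -57
Solving the system yields a = -5, b = -2, c = -6.
So p(u) = -5u^2 - 2u - 6.
The coefficient of u is -2.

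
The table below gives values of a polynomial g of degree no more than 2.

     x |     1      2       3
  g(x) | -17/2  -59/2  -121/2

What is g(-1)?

7/2

Write g(x) = ax^2 + bx + c. Substituting each data point gives a linear system:
  a + b + c = -17/2
  4a + 2b + c = -59/2
  9a + 3b + c = -121/2
Solving the system yields a = -5, b = -6, c = 5/2.
So g(x) = -5x^2 - 6x + 5/2.
Then g(-1) = 7/2.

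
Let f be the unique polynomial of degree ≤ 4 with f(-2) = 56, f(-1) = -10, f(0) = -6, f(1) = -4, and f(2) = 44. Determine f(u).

f(u) = 5u^4 - 2u^3 - 6u^2 + 5u - 6

Write f(u) = au^4 + bu^3 + cu^2 + du + e. Substituting each data point gives a linear system:
  16a - 8b + 4c - 2d + e = 56
  a - b + c - d + e = -10
  e = -6
  a + b + c + d + e = -4
  16a + 8b + 4c + 2d + e = 44
Solving the system yields a = 5, b = -2, c = -6, d = 5, e = -6.
So f(u) = 5u^4 - 2u^3 - 6u^2 + 5u - 6.
Check: f(0) = -6. ✓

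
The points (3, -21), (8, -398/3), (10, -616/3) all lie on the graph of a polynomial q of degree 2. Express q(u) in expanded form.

q(u) = -2u^2 - (1/3)u - 2

Write q(u) = au^2 + bu + c. Substituting each data point gives a linear system:
  9a + 3b + c = -21
  64a + 8b + c = -398/3
  100a + 10b + c = -616/3
Solving the system yields a = -2, b = -1/3, c = -2.
So q(u) = -2u^2 - (1/3)u - 2.
Check: q(3) = -21. ✓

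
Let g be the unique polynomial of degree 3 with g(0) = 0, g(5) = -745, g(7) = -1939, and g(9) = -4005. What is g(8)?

-2848

Write g(n) = an^3 + bn^2 + cn + d. Substituting each data point gives a linear system:
  d = 0
  125a + 25b + 5c + d = -745
  343a + 49b + 7c + d = -1939
  729a + 81b + 9c + d = -4005
Solving the system yields a = -5, b = -4, c = -4, d = 0.
So g(n) = -5n^3 - 4n^2 - 4n.
Then g(8) = -2848.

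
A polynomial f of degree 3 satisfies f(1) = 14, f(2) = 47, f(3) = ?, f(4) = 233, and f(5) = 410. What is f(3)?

116

The 4 known points determine the degree-3 polynomial uniquely.
Write f(u) = au^3 + bu^2 + cu + d. Substituting each data point gives a linear system:
  a + b + c + d = 14
  8a + 4b + 2c + d = 47
  64a + 16b + 4c + d = 233
  125a + 25b + 5c + d = 410
Solving the system yields a = 2, b = 6, c = 1, d = 5.
So f(u) = 2u^3 + 6u^2 + u + 5.
Then f(3) = 116.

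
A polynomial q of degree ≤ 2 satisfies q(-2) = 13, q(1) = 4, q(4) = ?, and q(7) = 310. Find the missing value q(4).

103

On equispaced nodes a degree-2 polynomial has vanishing third forward difference, so
  - q(-2) + 3·q(1) - 3·q(4) + q(7) = 0.
Substituting the known values and solving for q(4):
  -3·q(4) = -309
  q(4) = 103.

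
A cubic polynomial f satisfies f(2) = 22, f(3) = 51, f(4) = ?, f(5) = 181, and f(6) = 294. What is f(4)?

102

On equispaced nodes a degree-3 polynomial has vanishing fourth forward difference, so
  f(2) - 4·f(3) + 6·f(4) - 4·f(5) + f(6) = 0.
Substituting the known values and solving for f(4):
  6·f(4) = 612
  f(4) = 102.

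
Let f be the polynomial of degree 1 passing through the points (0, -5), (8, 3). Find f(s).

f(s) = s - 5

Write f(s) = as + b. Substituting each data point gives a linear system:
  b = -5
  8a + b = 3
Solving the system yields a = 1, b = -5.
So f(s) = s - 5.
Check: f(0) = -5. ✓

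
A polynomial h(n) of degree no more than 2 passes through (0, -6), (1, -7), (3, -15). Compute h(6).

Using the Lagrange interpolation formula with nodes 0, 1, 3:
  L_0(n) = (n - 1)(n - 3) / 3
  L_1(n) = n(n - 3) / -2
  L_2(n) = n(n - 1) / 6
Then h(n) = -6·L_0(n) - 7·L_1(n) - 15·L_2(n).
Expanding and collecting terms gives h(n) = -n^2 - 6.
Evaluating at n = 6: h(6) = -42.

-42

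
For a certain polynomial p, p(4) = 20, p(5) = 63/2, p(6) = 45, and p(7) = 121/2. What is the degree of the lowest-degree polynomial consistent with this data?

Forward differences of the values at s = 4, 5, 6, 7:
  p  : 20  63/2  45  121/2
  Δ  : 23/2  27/2  31/2
  Δ^2: 2  2
  Δ^3: 0
The second differences are constant (2) and nonzero, while all higher differences vanish, so the minimal degree is 2.

2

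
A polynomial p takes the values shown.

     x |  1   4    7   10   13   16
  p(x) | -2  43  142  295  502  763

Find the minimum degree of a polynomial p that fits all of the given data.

2

Forward differences of the values at x = 1, 4, 7, 10, 13, 16:
  p  : -2  43  142  295  502  763
  Δ  : 45  99  153  207  261
  Δ^2: 54  54  54  54
  Δ^3: 0  0  0
  Δ^4: 0  0
  Δ^5: 0
The second differences are constant (54) and nonzero, while all higher differences vanish, so the minimal degree is 2.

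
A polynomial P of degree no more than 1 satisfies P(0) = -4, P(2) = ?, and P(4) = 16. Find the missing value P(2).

6

On equispaced nodes a degree-1 polynomial has vanishing second forward difference, so
  P(0) - 2·P(2) + P(4) = 0.
Substituting the known values and solving for P(2):
  -2·P(2) = -12
  P(2) = 6.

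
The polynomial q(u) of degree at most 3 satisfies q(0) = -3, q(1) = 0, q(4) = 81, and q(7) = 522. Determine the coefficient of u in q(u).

Write q(u) = au^3 + bu^2 + cu + d. Substituting each data point gives a linear system:
  d = -3
  a + b + c + d = 0
  64a + 16b + 4c + d = 81
  343a + 49b + 7c + d = 522
Solving the system yields a = 2, b = -4, c = 5, d = -3.
So q(u) = 2u^3 - 4u^2 + 5u - 3.
The coefficient of u is 5.

5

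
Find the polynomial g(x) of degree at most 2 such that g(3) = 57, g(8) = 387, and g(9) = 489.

Write g(x) = ax^2 + bx + c. Substituting each data point gives a linear system:
  9a + 3b + c = 57
  64a + 8b + c = 387
  81a + 9b + c = 489
Solving the system yields a = 6, b = 0, c = 3.
So g(x) = 6x^2 + 3.
Check: g(3) = 57. ✓

g(x) = 6x^2 + 3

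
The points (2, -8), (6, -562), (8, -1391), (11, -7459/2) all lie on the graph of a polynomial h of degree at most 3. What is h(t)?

h(t) = -3t^3 + 2t^2 + (3/2)t + 5

Write h(t) = at^3 + bt^2 + ct + d. Substituting each data point gives a linear system:
  8a + 4b + 2c + d = -8
  216a + 36b + 6c + d = -562
  512a + 64b + 8c + d = -1391
  1331a + 121b + 11c + d = -7459/2
Solving the system yields a = -3, b = 2, c = 3/2, d = 5.
So h(t) = -3t³ + 2t² + (3/2)t + 5.
Check: h(8) = -1391. ✓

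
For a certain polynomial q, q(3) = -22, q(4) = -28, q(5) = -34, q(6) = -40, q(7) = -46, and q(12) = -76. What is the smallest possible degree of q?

Divided differences on the nodes 3, 4, 5, 6, 7, 12:
  order 0: -22  -28  -34  -40  -46  -76
  order 1: -6  -6  -6  -6  -6
  order 2: 0  0  0  0
  order 3: 0  0  0
  order 4: 0  0
  order 5: 0
The order-1 divided differences are all -6 (nonzero) and every higher order vanishes, so the data lies on a polynomial of degree exactly 1.

1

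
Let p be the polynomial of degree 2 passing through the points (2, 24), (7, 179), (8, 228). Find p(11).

Write p(x) = ax^2 + bx + c. Substituting each data point gives a linear system:
  4a + 2b + c = 24
  49a + 7b + c = 179
  64a + 8b + c = 228
Solving the system yields a = 3, b = 4, c = 4.
So p(x) = 3x^2 + 4x + 4.
Then p(11) = 411.

411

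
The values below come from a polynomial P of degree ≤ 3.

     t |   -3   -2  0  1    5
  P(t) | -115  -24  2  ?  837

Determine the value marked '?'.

9

The 4 known points determine the degree-3 polynomial uniquely.
Write P(t) = at^3 + bt^2 + ct + d. Substituting each data point gives a linear system:
  -27a + 9b - 3c + d = -115
  -8a + 4b - 2c + d = -24
  d = 2
  125a + 25b + 5c + d = 837
Solving the system yields a = 6, b = 4, c = -3, d = 2.
So P(t) = 6t^3 + 4t^2 - 3t + 2.
Then P(1) = 9.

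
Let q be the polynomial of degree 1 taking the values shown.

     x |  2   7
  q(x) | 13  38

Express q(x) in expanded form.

q(x) = 5x + 3

Using the Lagrange interpolation formula with nodes 2, 7:
  L_0(x) = (x - 7) / -5
  L_1(x) = (x - 2) / 5
Then q(x) = 13·L_0(x) + 38·L_1(x).
Expanding and collecting terms gives q(x) = 5x + 3.
Check: q(2) = 13. ✓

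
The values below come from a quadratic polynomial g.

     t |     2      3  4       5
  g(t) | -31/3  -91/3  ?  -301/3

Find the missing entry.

-181/3

The 3 known points determine the degree-2 polynomial uniquely.
Write g(t) = at^2 + bt + c. Substituting each data point gives a linear system:
  4a + 2b + c = -31/3
  9a + 3b + c = -91/3
  25a + 5b + c = -301/3
Solving the system yields a = -5, b = 5, c = -1/3.
So g(t) = -5t^2 + 5t - 1/3.
Then g(4) = -181/3.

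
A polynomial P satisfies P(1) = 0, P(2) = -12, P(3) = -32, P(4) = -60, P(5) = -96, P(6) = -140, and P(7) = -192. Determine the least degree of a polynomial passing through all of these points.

2

Forward differences of the values at t = 1, 2, 3, 4, 5, 6, 7:
  P  : 0  -12  -32  -60  -96  -140  -192
  Δ  : -12  -20  -28  -36  -44  -52
  Δ^2: -8  -8  -8  -8  -8
  Δ^3: 0  0  0  0
  Δ^4: 0  0  0
  Δ^5: 0  0
  Δ^6: 0
The second differences are constant (-8) and nonzero, while all higher differences vanish, so the minimal degree is 2.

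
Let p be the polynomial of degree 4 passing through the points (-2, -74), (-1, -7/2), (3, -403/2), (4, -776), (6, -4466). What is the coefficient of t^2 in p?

Write p(t) = at^4 + bt^3 + ct^2 + dt + e. Substituting each data point gives a linear system:
  16a - 8b + 4c - 2d + e = -74
  a - b + c - d + e = -7/2
  81a + 27b + 9c + 3d + e = -403/2
  256a + 64b + 16c + 4d + e = -776
  1296a + 216b + 36c + 6d + e = -4466
Solving the system yields a = -4, b = 5/2, c = 4, d = 5, e = 4.
So p(t) = -4t^4 + (5/2)t^3 + 4t^2 + 5t + 4.
The coefficient of t^2 is 4.

4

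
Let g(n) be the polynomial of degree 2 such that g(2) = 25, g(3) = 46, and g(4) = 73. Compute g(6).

145

Using the Lagrange interpolation formula with nodes 2, 3, 4:
  L_0(n) = (n - 3)(n - 4) / 2
  L_1(n) = (n - 2)(n - 4) / -1
  L_2(n) = (n - 2)(n - 3) / 2
Then g(n) = 25·L_0(n) + 46·L_1(n) + 73·L_2(n).
Expanding and collecting terms gives g(n) = 3n² + 6n + 1.
Evaluating at n = 6: g(6) = 145.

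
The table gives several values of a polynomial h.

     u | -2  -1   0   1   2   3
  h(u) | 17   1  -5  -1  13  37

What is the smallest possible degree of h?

2

Forward differences of the values at u = -2, -1, 0, 1, 2, 3:
  h  : 17  1  -5  -1  13  37
  Δ  : -16  -6  4  14  24
  Δ^2: 10  10  10  10
  Δ^3: 0  0  0
  Δ^4: 0  0
  Δ^5: 0
The second differences are constant (10) and nonzero, while all higher differences vanish, so the minimal degree is 2.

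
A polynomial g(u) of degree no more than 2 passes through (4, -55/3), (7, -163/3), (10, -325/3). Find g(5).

Forward differences of the values at u = 4, 7, 10:
  g  : -55/3  -163/3  -325/3
  Δ  : -36  -54
  Δ^2: -18
The second differences are constant, confirming degree 2.
Interpolating (Newton forward form) and evaluating at u = 5 gives g(5) = -85/3.

-85/3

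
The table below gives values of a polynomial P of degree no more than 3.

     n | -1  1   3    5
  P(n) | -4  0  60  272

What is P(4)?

Forward differences of the values at n = -1, 1, 3, 5:
  P  : -4  0  60  272
  Δ  : 4  60  212
  Δ^2: 56  152
  Δ^3: 96
The third differences are constant, confirming degree 3.
Interpolating (Newton forward form) and evaluating at n = 4 gives P(4) = 141.

141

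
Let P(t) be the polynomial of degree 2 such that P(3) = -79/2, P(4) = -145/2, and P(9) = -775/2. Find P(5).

Using the Lagrange interpolation formula with nodes 3, 4, 9:
  L_0(t) = (t - 4)(t - 9) / 6
  L_1(t) = (t - 3)(t - 9) / -5
  L_2(t) = (t - 3)(t - 4) / 30
Then P(t) = -79/2·L_0(t) - 145/2·L_1(t) - 775/2·L_2(t).
Expanding and collecting terms gives P(t) = -5t² + 2t - 1/2.
Evaluating at t = 5: P(5) = -231/2.

-231/2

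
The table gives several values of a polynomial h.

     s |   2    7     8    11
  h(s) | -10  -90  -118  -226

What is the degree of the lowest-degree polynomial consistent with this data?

Divided differences on the nodes 2, 7, 8, 11:
  order 0: -10  -90  -118  -226
  order 1: -16  -28  -36
  order 2: -2  -2
  order 3: 0
The order-2 divided differences are all -2 (nonzero) and every higher order vanishes, so the data lies on a polynomial of degree exactly 2.

2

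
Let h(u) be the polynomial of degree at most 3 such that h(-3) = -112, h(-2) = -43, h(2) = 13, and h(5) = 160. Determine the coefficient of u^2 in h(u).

Write h(u) = au^3 + bu^2 + cu + d. Substituting each data point gives a linear system:
  -27a + 9b - 3c + d = -112
  -8a + 4b - 2c + d = -43
  8a + 4b + 2c + d = 13
  125a + 25b + 5c + d = 160
Solving the system yields a = 2, b = -5, c = 6, d = 5.
So h(u) = 2u^3 - 5u^2 + 6u + 5.
The coefficient of u^2 is -5.

-5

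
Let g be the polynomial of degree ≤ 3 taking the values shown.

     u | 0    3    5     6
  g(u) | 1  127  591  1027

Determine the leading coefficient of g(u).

5

Write g(u) = au^3 + bu^2 + cu + d. Substituting each data point gives a linear system:
  d = 1
  27a + 9b + 3c + d = 127
  125a + 25b + 5c + d = 591
  216a + 36b + 6c + d = 1027
Solving the system yields a = 5, b = -2, c = 3, d = 1.
So g(u) = 5u³ - 2u² + 3u + 1.
The leading coefficient is 5.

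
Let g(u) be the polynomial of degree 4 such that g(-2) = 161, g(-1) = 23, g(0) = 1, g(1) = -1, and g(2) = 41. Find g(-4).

1769

Using the Lagrange interpolation formula with nodes -2, -1, 0, 1, 2:
  L_0(u) = (u + 1)u(u - 1)(u - 2) / 24
  L_1(u) = (u + 2)u(u - 1)(u - 2) / -6
  L_2(u) = (u + 2)(u + 1)(u - 1)(u - 2) / 4
  L_3(u) = (u + 2)(u + 1)u(u - 2) / -6
  L_4(u) = (u + 2)(u + 1)u(u - 1) / 24
Then g(u) = 161·L_0(u) + 23·L_1(u) + 1·L_2(u) - 1·L_3(u) + 41·L_4(u).
Expanding and collecting terms gives g(u) = 5u^4 - 6u^3 + 5u^2 - 6u + 1.
Evaluating at u = -4: g(-4) = 1769.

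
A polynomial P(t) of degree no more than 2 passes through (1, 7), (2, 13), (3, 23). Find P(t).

Write P(t) = at^2 + bt + c. Substituting each data point gives a linear system:
  a + b + c = 7
  4a + 2b + c = 13
  9a + 3b + c = 23
Solving the system yields a = 2, b = 0, c = 5.
So P(t) = 2t^2 + 5.
Check: P(2) = 13. ✓

P(t) = 2t^2 + 5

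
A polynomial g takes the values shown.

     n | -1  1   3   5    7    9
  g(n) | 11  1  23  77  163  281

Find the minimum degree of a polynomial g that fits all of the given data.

2

Forward differences of the values at n = -1, 1, 3, 5, 7, 9:
  g  : 11  1  23  77  163  281
  Δ  : -10  22  54  86  118
  Δ^2: 32  32  32  32
  Δ^3: 0  0  0
  Δ^4: 0  0
  Δ^5: 0
The second differences are constant (32) and nonzero, while all higher differences vanish, so the minimal degree is 2.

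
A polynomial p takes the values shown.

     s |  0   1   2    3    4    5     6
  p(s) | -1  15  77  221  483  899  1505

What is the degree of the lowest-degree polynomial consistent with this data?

3

Forward differences of the values at s = 0, 1, 2, 3, 4, 5, 6:
  p  : -1  15  77  221  483  899  1505
  Δ  : 16  62  144  262  416  606
  Δ^2: 46  82  118  154  190
  Δ^3: 36  36  36  36
  Δ^4: 0  0  0
  Δ^5: 0  0
  Δ^6: 0
The third differences are constant (36) and nonzero, while all higher differences vanish, so the minimal degree is 3.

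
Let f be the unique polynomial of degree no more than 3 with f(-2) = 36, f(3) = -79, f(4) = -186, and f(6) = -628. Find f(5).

-363

Write f(n) = an^3 + bn^2 + cn + d. Substituting each data point gives a linear system:
  -8a + 4b - 2c + d = 36
  27a + 9b + 3c + d = -79
  64a + 16b + 4c + d = -186
  216a + 36b + 6c + d = -628
Solving the system yields a = -3, b = 1, c = -3, d = 2.
So f(n) = -3n^3 + n^2 - 3n + 2.
Then f(5) = -363.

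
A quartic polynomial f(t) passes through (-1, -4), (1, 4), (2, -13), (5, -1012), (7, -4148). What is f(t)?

Write f(t) = at^4 + bt^3 + ct^2 + dt + e. Substituting each data point gives a linear system:
  a - b + c - d + e = -4
  a + b + c + d + e = 4
  16a + 8b + 4c + 2d + e = -13
  625a + 125b + 25c + 5d + e = -1012
  2401a + 343b + 49c + 7d + e = -4148
Solving the system yields a = -2, b = 2, c = -1, d = 2, e = 3.
So f(t) = -2t^4 + 2t^3 - t^2 + 2t + 3.
Check: f(-1) = -4. ✓

f(t) = -2t^4 + 2t^3 - t^2 + 2t + 3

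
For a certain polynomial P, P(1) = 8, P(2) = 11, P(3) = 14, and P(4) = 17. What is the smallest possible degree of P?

Forward differences of the values at t = 1, 2, 3, 4:
  P  : 8  11  14  17
  Δ  : 3  3  3
  Δ^2: 0  0
  Δ^3: 0
The first differences are constant (3) and nonzero, while all higher differences vanish, so the minimal degree is 1.

1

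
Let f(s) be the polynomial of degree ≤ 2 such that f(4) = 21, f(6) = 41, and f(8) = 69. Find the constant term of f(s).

5

Write f(s) = as^2 + bs + c. Substituting each data point gives a linear system:
  16a + 4b + c = 21
  36a + 6b + c = 41
  64a + 8b + c = 69
Solving the system yields a = 1, b = 0, c = 5.
So f(s) = s^2 + 5.
The constant term is 5.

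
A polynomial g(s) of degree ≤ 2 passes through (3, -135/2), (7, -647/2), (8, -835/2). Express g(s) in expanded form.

g(s) = -6s^2 - 4s - 3/2

Write g(s) = as^2 + bs + c. Substituting each data point gives a linear system:
  9a + 3b + c = -135/2
  49a + 7b + c = -647/2
  64a + 8b + c = -835/2
Solving the system yields a = -6, b = -4, c = -3/2.
So g(s) = -6s^2 - 4s - 3/2.
Check: g(8) = -835/2. ✓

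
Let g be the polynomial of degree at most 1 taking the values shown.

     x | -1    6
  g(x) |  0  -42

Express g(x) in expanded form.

Write g(x) = ax + b. Substituting each data point gives a linear system:
  -a + b = 0
  6a + b = -42
Solving the system yields a = -6, b = -6.
So g(x) = -6x - 6.
Check: g(-1) = 0. ✓

g(x) = -6x - 6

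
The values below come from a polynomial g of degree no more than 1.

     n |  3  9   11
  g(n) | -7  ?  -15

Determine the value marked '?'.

The 2 known points determine the degree-1 polynomial uniquely.
Write g(n) = an + b. Substituting each data point gives a linear system:
  3a + b = -7
  11a + b = -15
Solving the system yields a = -1, b = -4.
So g(n) = -n - 4.
Then g(9) = -13.

-13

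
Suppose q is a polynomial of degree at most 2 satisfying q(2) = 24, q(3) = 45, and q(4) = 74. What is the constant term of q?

6

Write q(t) = at^2 + bt + c. Substituting each data point gives a linear system:
  4a + 2b + c = 24
  9a + 3b + c = 45
  16a + 4b + c = 74
Solving the system yields a = 4, b = 1, c = 6.
So q(t) = 4t² + t + 6.
The constant term is 6.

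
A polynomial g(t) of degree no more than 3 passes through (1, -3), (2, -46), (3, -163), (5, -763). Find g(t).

Write g(t) = at^3 + bt^2 + ct + d. Substituting each data point gives a linear system:
  a + b + c + d = -3
  8a + 4b + 2c + d = -46
  27a + 9b + 3c + d = -163
  125a + 25b + 5c + d = -763
Solving the system yields a = -6, b = -1, c = 2, d = 2.
So g(t) = -6t^3 - t^2 + 2t + 2.
Check: g(3) = -163. ✓

g(t) = -6t^3 - t^2 + 2t + 2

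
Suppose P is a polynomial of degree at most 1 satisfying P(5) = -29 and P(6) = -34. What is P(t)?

P(t) = -5t - 4

Write P(t) = at + b. Substituting each data point gives a linear system:
  5a + b = -29
  6a + b = -34
Solving the system yields a = -5, b = -4.
So P(t) = -5t - 4.
Check: P(5) = -29. ✓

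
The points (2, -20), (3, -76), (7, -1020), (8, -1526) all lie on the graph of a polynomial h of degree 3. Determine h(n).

Write h(n) = an^3 + bn^2 + cn + d. Substituting each data point gives a linear system:
  8a + 4b + 2c + d = -20
  27a + 9b + 3c + d = -76
  343a + 49b + 7c + d = -1020
  512a + 64b + 8c + d = -1526
Solving the system yields a = -3, b = 0, c = 1, d = 2.
So h(n) = -3n^3 + n + 2.
Check: h(3) = -76. ✓

h(n) = -3n^3 + n + 2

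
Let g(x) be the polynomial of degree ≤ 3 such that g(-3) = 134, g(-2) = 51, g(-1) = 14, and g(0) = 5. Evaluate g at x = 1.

6

Forward differences of the values at x = -3, -2, -1, 0:
  g  : 134  51  14  5
  Δ  : -83  -37  -9
  Δ^2: 46  28
  Δ^3: -18
The third differences are constant, confirming degree 3.
Interpolating (Newton forward form) and evaluating at x = 1 gives g(1) = 6.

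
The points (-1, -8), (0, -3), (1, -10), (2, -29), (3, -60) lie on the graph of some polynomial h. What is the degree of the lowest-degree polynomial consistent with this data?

Forward differences of the values at s = -1, 0, 1, 2, 3:
  h  : -8  -3  -10  -29  -60
  Δ  : 5  -7  -19  -31
  Δ^2: -12  -12  -12
  Δ^3: 0  0
  Δ^4: 0
The second differences are constant (-12) and nonzero, while all higher differences vanish, so the minimal degree is 2.

2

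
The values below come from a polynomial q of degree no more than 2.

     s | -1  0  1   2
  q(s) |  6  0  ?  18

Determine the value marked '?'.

4

On equispaced nodes a degree-2 polynomial has vanishing third forward difference, so
  - q(-1) + 3·q(0) - 3·q(1) + q(2) = 0.
Substituting the known values and solving for q(1):
  -3·q(1) = -12
  q(1) = 4.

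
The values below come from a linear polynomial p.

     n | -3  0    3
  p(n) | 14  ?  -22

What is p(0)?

On equispaced nodes a degree-1 polynomial has vanishing second forward difference, so
  p(-3) - 2·p(0) + p(3) = 0.
Substituting the known values and solving for p(0):
  -2·p(0) = 8
  p(0) = -4.

-4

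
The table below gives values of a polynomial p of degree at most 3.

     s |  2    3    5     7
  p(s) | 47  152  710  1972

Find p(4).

361

Using the Lagrange interpolation formula with nodes 2, 3, 5, 7:
  L_0(s) = (s - 3)(s - 5)(s - 7) / -15
  L_1(s) = (s - 2)(s - 5)(s - 7) / 8
  L_2(s) = (s - 2)(s - 3)(s - 7) / -12
  L_3(s) = (s - 2)(s - 3)(s - 5) / 40
Then p(s) = 47·L_0(s) + 152·L_1(s) + 710·L_2(s) + 1972·L_3(s).
Expanding and collecting terms gives p(s) = 6s³ - 2s² + s + 5.
Evaluating at s = 4: p(4) = 361.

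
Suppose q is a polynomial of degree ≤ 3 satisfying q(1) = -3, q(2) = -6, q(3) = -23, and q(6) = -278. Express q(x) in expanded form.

q(x) = -2x^3 + 5x^2 - 4x - 2

Using the Lagrange interpolation formula with nodes 1, 2, 3, 6:
  L_0(x) = (x - 2)(x - 3)(x - 6) / -10
  L_1(x) = (x - 1)(x - 3)(x - 6) / 4
  L_2(x) = (x - 1)(x - 2)(x - 6) / -6
  L_3(x) = (x - 1)(x - 2)(x - 3) / 60
Then q(x) = -3·L_0(x) - 6·L_1(x) - 23·L_2(x) - 278·L_3(x).
Expanding and collecting terms gives q(x) = -2x^3 + 5x^2 - 4x - 2.
Check: q(6) = -278. ✓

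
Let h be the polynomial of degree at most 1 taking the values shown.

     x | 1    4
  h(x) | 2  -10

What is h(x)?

Write h(x) = ax + b. Substituting each data point gives a linear system:
  a + b = 2
  4a + b = -10
Solving the system yields a = -4, b = 6.
So h(x) = -4x + 6.
Check: h(4) = -10. ✓

h(x) = -4x + 6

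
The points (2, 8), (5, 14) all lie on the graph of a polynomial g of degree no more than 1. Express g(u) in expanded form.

g(u) = 2u + 4

Write g(u) = au + b. Substituting each data point gives a linear system:
  2a + b = 8
  5a + b = 14
Solving the system yields a = 2, b = 4.
So g(u) = 2u + 4.
Check: g(2) = 8. ✓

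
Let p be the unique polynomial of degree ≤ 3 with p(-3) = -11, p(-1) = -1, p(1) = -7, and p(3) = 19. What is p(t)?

Write p(t) = at^3 + bt^2 + ct + d. Substituting each data point gives a linear system:
  -27a + 9b - 3c + d = -11
  -a + b - c + d = -1
  a + b + c + d = -7
  27a + 9b + 3c + d = 19
Solving the system yields a = 1, b = 1, c = -4, d = -5.
So p(t) = t^3 + t^2 - 4t - 5.
Check: p(-3) = -11. ✓

p(t) = t^3 + t^2 - 4t - 5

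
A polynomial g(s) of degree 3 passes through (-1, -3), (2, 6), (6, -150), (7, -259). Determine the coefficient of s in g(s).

Write g(s) = as^3 + bs^2 + cs + d. Substituting each data point gives a linear system:
  -a + b - c + d = -3
  8a + 4b + 2c + d = 6
  216a + 36b + 6c + d = -150
  343a + 49b + 7c + d = -259
Solving the system yields a = -1, b = 1, c = 5, d = 0.
So g(s) = -s^3 + s^2 + 5s.
The coefficient of s is 5.

5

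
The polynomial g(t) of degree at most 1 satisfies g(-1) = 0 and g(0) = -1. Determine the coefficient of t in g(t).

-1

Write g(t) = at + b. Substituting each data point gives a linear system:
  -a + b = 0
  b = -1
Solving the system yields a = -1, b = -1.
So g(t) = -t - 1.
The leading coefficient is -1.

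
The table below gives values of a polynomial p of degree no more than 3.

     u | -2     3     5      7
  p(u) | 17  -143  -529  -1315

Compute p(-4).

Write p(u) = au^3 + bu^2 + cu + d. Substituting each data point gives a linear system:
  -8a + 4b - 2c + d = 17
  27a + 9b + 3c + d = -143
  125a + 25b + 5c + d = -529
  343a + 49b + 7c + d = -1315
Solving the system yields a = -3, b = -5, c = -6, d = 1.
So p(u) = -3u^3 - 5u^2 - 6u + 1.
Then p(-4) = 137.

137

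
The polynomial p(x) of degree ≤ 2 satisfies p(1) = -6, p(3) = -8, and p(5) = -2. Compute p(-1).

Forward differences of the values at x = 1, 3, 5:
  p  : -6  -8  -2
  Δ  : -2  6
  Δ^2: 8
The second differences are constant, confirming degree 2.
Interpolating (Newton forward form) and evaluating at x = -1 gives p(-1) = 4.

4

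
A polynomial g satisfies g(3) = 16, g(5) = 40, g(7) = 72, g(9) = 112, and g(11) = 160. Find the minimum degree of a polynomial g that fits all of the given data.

2

Forward differences of the values at n = 3, 5, 7, 9, 11:
  g  : 16  40  72  112  160
  Δ  : 24  32  40  48
  Δ^2: 8  8  8
  Δ^3: 0  0
  Δ^4: 0
The second differences are constant (8) and nonzero, while all higher differences vanish, so the minimal degree is 2.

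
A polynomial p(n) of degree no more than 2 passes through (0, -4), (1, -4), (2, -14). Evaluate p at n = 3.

Using the Lagrange interpolation formula with nodes 0, 1, 2:
  L_0(n) = (n - 1)(n - 2) / 2
  L_1(n) = n(n - 2) / -1
  L_2(n) = n(n - 1) / 2
Then p(n) = -4·L_0(n) - 4·L_1(n) - 14·L_2(n).
Expanding and collecting terms gives p(n) = -5n^2 + 5n - 4.
Evaluating at n = 3: p(3) = -34.

-34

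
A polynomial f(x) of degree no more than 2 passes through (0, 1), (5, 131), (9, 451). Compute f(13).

963

Using the Lagrange interpolation formula with nodes 0, 5, 9:
  L_0(x) = (x - 5)(x - 9) / 45
  L_1(x) = x(x - 9) / -20
  L_2(x) = x(x - 5) / 36
Then f(x) = 1·L_0(x) + 131·L_1(x) + 451·L_2(x).
Expanding and collecting terms gives f(x) = 6x^2 - 4x + 1.
Evaluating at x = 13: f(13) = 963.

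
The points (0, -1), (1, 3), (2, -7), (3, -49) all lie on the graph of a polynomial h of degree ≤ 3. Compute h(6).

-547

Using the Lagrange interpolation formula with nodes 0, 1, 2, 3:
  L_0(n) = (n - 1)(n - 2)(n - 3) / -6
  L_1(n) = n(n - 2)(n - 3) / 2
  L_2(n) = n(n - 1)(n - 3) / -2
  L_3(n) = n(n - 1)(n - 2) / 6
Then h(n) = -1·L_0(n) + 3·L_1(n) - 7·L_2(n) - 49·L_3(n).
Expanding and collecting terms gives h(n) = -3n^3 + 2n^2 + 5n - 1.
Evaluating at n = 6: h(6) = -547.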